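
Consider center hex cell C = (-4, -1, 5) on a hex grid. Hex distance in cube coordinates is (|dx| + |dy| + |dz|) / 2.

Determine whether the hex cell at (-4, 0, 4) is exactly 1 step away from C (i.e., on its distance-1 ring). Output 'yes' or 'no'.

Answer: yes

Derivation:
|px - cx| = |-4 - (-4)| = 0
|py - cy| = |0 - (-1)| = 1
|pz - cz| = |4 - 5| = 1
distance = (0+1+1)/2 = 2/2 = 1
radius = 1; distance == radius -> yes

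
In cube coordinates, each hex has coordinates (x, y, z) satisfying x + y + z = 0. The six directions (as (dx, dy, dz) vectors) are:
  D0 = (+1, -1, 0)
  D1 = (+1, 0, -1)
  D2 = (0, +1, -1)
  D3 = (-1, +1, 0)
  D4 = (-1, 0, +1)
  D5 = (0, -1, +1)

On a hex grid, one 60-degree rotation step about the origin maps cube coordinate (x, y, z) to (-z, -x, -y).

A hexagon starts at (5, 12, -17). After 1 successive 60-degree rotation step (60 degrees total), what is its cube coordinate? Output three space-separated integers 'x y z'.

Start: (5, 12, -17)
Step 1: (5, 12, -17) -> (-(-17), -(5), -(12)) = (17, -5, -12)

Answer: 17 -5 -12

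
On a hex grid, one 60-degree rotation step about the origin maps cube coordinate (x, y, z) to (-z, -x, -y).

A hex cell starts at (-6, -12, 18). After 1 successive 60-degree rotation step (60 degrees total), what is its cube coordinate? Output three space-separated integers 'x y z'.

Answer: -18 6 12

Derivation:
Start: (-6, -12, 18)
Step 1: (-6, -12, 18) -> (-(18), -(-6), -(-12)) = (-18, 6, 12)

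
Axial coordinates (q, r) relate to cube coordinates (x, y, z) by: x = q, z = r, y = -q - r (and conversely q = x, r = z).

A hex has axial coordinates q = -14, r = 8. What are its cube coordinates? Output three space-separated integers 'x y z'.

x = q = -14
z = r = 8
y = -x - z = -(-14) - (8) = 6

Answer: -14 6 8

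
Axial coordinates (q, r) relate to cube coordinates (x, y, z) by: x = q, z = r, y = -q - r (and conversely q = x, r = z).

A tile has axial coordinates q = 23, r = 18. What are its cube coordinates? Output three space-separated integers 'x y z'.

x = q = 23
z = r = 18
y = -x - z = -(23) - (18) = -41

Answer: 23 -41 18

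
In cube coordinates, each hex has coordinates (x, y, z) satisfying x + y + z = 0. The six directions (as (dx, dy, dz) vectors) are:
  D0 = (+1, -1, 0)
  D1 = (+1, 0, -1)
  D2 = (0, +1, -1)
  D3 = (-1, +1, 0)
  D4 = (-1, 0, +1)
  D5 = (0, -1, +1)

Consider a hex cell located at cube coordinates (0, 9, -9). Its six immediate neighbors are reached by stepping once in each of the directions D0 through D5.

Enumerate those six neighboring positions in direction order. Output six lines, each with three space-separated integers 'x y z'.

Center: (0, 9, -9). Add each direction:
  D0: (0, 9, -9) + (1, -1, 0) = (1, 8, -9)
  D1: (0, 9, -9) + (1, 0, -1) = (1, 9, -10)
  D2: (0, 9, -9) + (0, 1, -1) = (0, 10, -10)
  D3: (0, 9, -9) + (-1, 1, 0) = (-1, 10, -9)
  D4: (0, 9, -9) + (-1, 0, 1) = (-1, 9, -8)
  D5: (0, 9, -9) + (0, -1, 1) = (0, 8, -8)

Answer: 1 8 -9
1 9 -10
0 10 -10
-1 10 -9
-1 9 -8
0 8 -8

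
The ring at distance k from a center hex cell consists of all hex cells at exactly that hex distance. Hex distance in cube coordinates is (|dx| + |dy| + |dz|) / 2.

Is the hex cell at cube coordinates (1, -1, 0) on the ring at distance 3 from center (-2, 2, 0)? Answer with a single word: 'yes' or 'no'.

Answer: yes

Derivation:
|px - cx| = |1 - (-2)| = 3
|py - cy| = |-1 - 2| = 3
|pz - cz| = |0 - 0| = 0
distance = (3+3+0)/2 = 6/2 = 3
radius = 3; distance == radius -> yes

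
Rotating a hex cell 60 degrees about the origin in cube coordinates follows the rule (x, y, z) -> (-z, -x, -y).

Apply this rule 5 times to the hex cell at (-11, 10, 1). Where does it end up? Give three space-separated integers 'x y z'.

Answer: -10 -1 11

Derivation:
Start: (-11, 10, 1)
Step 1: (-11, 10, 1) -> (-(1), -(-11), -(10)) = (-1, 11, -10)
Step 2: (-1, 11, -10) -> (-(-10), -(-1), -(11)) = (10, 1, -11)
Step 3: (10, 1, -11) -> (-(-11), -(10), -(1)) = (11, -10, -1)
Step 4: (11, -10, -1) -> (-(-1), -(11), -(-10)) = (1, -11, 10)
Step 5: (1, -11, 10) -> (-(10), -(1), -(-11)) = (-10, -1, 11)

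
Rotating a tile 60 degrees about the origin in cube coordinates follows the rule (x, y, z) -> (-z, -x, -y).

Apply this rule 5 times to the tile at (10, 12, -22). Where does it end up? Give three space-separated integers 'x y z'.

Start: (10, 12, -22)
Step 1: (10, 12, -22) -> (-(-22), -(10), -(12)) = (22, -10, -12)
Step 2: (22, -10, -12) -> (-(-12), -(22), -(-10)) = (12, -22, 10)
Step 3: (12, -22, 10) -> (-(10), -(12), -(-22)) = (-10, -12, 22)
Step 4: (-10, -12, 22) -> (-(22), -(-10), -(-12)) = (-22, 10, 12)
Step 5: (-22, 10, 12) -> (-(12), -(-22), -(10)) = (-12, 22, -10)

Answer: -12 22 -10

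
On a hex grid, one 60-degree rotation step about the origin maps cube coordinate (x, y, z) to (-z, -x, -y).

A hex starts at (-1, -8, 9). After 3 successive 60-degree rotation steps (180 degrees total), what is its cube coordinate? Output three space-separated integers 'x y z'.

Answer: 1 8 -9

Derivation:
Start: (-1, -8, 9)
Step 1: (-1, -8, 9) -> (-(9), -(-1), -(-8)) = (-9, 1, 8)
Step 2: (-9, 1, 8) -> (-(8), -(-9), -(1)) = (-8, 9, -1)
Step 3: (-8, 9, -1) -> (-(-1), -(-8), -(9)) = (1, 8, -9)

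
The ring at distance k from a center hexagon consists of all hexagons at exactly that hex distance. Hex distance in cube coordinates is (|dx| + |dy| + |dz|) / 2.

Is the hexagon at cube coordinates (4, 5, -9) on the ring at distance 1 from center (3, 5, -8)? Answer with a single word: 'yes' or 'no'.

Answer: yes

Derivation:
|px - cx| = |4 - 3| = 1
|py - cy| = |5 - 5| = 0
|pz - cz| = |-9 - (-8)| = 1
distance = (1+0+1)/2 = 2/2 = 1
radius = 1; distance == radius -> yes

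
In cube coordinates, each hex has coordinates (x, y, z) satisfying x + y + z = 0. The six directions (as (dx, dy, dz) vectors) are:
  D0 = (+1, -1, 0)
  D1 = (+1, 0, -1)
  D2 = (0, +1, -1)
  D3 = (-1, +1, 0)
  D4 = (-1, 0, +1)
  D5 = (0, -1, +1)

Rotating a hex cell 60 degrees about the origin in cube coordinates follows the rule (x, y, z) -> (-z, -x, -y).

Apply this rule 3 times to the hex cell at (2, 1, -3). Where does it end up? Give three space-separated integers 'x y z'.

Start: (2, 1, -3)
Step 1: (2, 1, -3) -> (-(-3), -(2), -(1)) = (3, -2, -1)
Step 2: (3, -2, -1) -> (-(-1), -(3), -(-2)) = (1, -3, 2)
Step 3: (1, -3, 2) -> (-(2), -(1), -(-3)) = (-2, -1, 3)

Answer: -2 -1 3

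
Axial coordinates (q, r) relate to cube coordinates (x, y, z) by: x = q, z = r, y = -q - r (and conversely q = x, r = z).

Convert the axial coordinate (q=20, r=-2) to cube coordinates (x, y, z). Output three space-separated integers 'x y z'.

Answer: 20 -18 -2

Derivation:
x = q = 20
z = r = -2
y = -x - z = -(20) - (-2) = -18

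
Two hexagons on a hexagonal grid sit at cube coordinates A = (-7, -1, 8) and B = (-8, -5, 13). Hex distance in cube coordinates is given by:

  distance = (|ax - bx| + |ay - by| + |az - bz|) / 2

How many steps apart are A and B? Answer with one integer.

Answer: 5

Derivation:
|ax - bx| = |-7 - (-8)| = 1
|ay - by| = |-1 - (-5)| = 4
|az - bz| = |8 - 13| = 5
distance = (1 + 4 + 5) / 2 = 10 / 2 = 5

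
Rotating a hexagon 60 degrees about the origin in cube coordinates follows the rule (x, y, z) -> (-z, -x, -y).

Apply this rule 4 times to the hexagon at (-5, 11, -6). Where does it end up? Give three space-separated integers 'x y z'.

Start: (-5, 11, -6)
Step 1: (-5, 11, -6) -> (-(-6), -(-5), -(11)) = (6, 5, -11)
Step 2: (6, 5, -11) -> (-(-11), -(6), -(5)) = (11, -6, -5)
Step 3: (11, -6, -5) -> (-(-5), -(11), -(-6)) = (5, -11, 6)
Step 4: (5, -11, 6) -> (-(6), -(5), -(-11)) = (-6, -5, 11)

Answer: -6 -5 11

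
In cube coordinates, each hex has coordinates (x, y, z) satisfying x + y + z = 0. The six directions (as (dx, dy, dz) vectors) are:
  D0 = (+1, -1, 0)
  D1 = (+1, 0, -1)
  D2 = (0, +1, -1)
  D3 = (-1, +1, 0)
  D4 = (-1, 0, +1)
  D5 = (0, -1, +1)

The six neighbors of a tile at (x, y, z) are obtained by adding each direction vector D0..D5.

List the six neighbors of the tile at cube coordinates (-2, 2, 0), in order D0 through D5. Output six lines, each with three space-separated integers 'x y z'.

Center: (-2, 2, 0). Add each direction:
  D0: (-2, 2, 0) + (1, -1, 0) = (-1, 1, 0)
  D1: (-2, 2, 0) + (1, 0, -1) = (-1, 2, -1)
  D2: (-2, 2, 0) + (0, 1, -1) = (-2, 3, -1)
  D3: (-2, 2, 0) + (-1, 1, 0) = (-3, 3, 0)
  D4: (-2, 2, 0) + (-1, 0, 1) = (-3, 2, 1)
  D5: (-2, 2, 0) + (0, -1, 1) = (-2, 1, 1)

Answer: -1 1 0
-1 2 -1
-2 3 -1
-3 3 0
-3 2 1
-2 1 1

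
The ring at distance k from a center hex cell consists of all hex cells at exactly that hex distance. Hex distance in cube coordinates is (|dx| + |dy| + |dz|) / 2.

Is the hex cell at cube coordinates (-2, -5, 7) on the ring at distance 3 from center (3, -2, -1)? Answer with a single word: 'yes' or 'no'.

|px - cx| = |-2 - 3| = 5
|py - cy| = |-5 - (-2)| = 3
|pz - cz| = |7 - (-1)| = 8
distance = (5+3+8)/2 = 16/2 = 8
radius = 3; distance != radius -> no

Answer: no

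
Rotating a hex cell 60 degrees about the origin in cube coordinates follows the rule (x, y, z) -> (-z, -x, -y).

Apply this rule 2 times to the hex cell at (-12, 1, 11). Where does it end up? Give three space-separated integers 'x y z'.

Start: (-12, 1, 11)
Step 1: (-12, 1, 11) -> (-(11), -(-12), -(1)) = (-11, 12, -1)
Step 2: (-11, 12, -1) -> (-(-1), -(-11), -(12)) = (1, 11, -12)

Answer: 1 11 -12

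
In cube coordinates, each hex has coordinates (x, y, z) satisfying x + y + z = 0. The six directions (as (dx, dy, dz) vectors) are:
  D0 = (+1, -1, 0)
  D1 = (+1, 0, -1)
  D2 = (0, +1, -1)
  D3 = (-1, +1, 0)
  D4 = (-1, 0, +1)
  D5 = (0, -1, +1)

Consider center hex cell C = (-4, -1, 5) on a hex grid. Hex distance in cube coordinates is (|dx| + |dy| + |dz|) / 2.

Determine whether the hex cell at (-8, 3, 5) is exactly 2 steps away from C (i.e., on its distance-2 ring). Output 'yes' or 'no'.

Answer: no

Derivation:
|px - cx| = |-8 - (-4)| = 4
|py - cy| = |3 - (-1)| = 4
|pz - cz| = |5 - 5| = 0
distance = (4+4+0)/2 = 8/2 = 4
radius = 2; distance != radius -> no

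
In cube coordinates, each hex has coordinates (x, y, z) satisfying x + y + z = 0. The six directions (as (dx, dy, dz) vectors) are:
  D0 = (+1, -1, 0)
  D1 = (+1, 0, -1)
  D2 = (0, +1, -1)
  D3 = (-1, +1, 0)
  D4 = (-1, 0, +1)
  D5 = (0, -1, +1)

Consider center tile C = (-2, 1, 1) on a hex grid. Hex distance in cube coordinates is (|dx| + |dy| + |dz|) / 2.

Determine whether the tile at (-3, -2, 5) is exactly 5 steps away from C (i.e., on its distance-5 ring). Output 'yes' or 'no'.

Answer: no

Derivation:
|px - cx| = |-3 - (-2)| = 1
|py - cy| = |-2 - 1| = 3
|pz - cz| = |5 - 1| = 4
distance = (1+3+4)/2 = 8/2 = 4
radius = 5; distance != radius -> no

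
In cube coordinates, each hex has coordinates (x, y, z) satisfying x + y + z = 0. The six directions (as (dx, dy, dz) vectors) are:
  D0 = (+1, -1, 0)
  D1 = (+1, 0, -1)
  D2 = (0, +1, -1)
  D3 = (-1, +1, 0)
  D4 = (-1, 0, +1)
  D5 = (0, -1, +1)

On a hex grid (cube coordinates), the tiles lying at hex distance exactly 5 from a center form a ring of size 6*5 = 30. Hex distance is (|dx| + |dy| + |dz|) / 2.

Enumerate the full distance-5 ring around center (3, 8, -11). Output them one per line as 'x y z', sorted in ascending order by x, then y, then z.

Walk ring at distance 5 from (3, 8, -11):
Start at center + D4*5 = (-2, 8, -6)
  hex 0: (-2, 8, -6)
  hex 1: (-1, 7, -6)
  hex 2: (0, 6, -6)
  hex 3: (1, 5, -6)
  hex 4: (2, 4, -6)
  hex 5: (3, 3, -6)
  hex 6: (4, 3, -7)
  hex 7: (5, 3, -8)
  hex 8: (6, 3, -9)
  hex 9: (7, 3, -10)
  hex 10: (8, 3, -11)
  hex 11: (8, 4, -12)
  hex 12: (8, 5, -13)
  hex 13: (8, 6, -14)
  hex 14: (8, 7, -15)
  hex 15: (8, 8, -16)
  hex 16: (7, 9, -16)
  hex 17: (6, 10, -16)
  hex 18: (5, 11, -16)
  hex 19: (4, 12, -16)
  hex 20: (3, 13, -16)
  hex 21: (2, 13, -15)
  hex 22: (1, 13, -14)
  hex 23: (0, 13, -13)
  hex 24: (-1, 13, -12)
  hex 25: (-2, 13, -11)
  hex 26: (-2, 12, -10)
  hex 27: (-2, 11, -9)
  hex 28: (-2, 10, -8)
  hex 29: (-2, 9, -7)
Sorted: 30 hexes.

Answer: -2 8 -6
-2 9 -7
-2 10 -8
-2 11 -9
-2 12 -10
-2 13 -11
-1 7 -6
-1 13 -12
0 6 -6
0 13 -13
1 5 -6
1 13 -14
2 4 -6
2 13 -15
3 3 -6
3 13 -16
4 3 -7
4 12 -16
5 3 -8
5 11 -16
6 3 -9
6 10 -16
7 3 -10
7 9 -16
8 3 -11
8 4 -12
8 5 -13
8 6 -14
8 7 -15
8 8 -16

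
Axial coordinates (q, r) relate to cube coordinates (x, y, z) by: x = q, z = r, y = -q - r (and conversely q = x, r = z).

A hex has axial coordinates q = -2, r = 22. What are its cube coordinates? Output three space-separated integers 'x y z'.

Answer: -2 -20 22

Derivation:
x = q = -2
z = r = 22
y = -x - z = -(-2) - (22) = -20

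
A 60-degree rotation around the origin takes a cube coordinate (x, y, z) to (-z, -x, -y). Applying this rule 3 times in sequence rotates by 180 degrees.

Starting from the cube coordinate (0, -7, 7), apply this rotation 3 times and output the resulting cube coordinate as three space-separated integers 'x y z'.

Start: (0, -7, 7)
Step 1: (0, -7, 7) -> (-(7), -(0), -(-7)) = (-7, 0, 7)
Step 2: (-7, 0, 7) -> (-(7), -(-7), -(0)) = (-7, 7, 0)
Step 3: (-7, 7, 0) -> (-(0), -(-7), -(7)) = (0, 7, -7)

Answer: 0 7 -7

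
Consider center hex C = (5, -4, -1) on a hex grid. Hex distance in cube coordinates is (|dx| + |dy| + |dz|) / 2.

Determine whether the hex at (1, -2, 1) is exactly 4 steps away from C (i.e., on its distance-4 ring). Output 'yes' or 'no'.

|px - cx| = |1 - 5| = 4
|py - cy| = |-2 - (-4)| = 2
|pz - cz| = |1 - (-1)| = 2
distance = (4+2+2)/2 = 8/2 = 4
radius = 4; distance == radius -> yes

Answer: yes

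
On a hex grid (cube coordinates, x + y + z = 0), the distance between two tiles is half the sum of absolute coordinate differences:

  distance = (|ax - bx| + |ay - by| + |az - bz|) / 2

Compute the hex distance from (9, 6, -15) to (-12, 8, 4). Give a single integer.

|ax - bx| = |9 - (-12)| = 21
|ay - by| = |6 - 8| = 2
|az - bz| = |-15 - 4| = 19
distance = (21 + 2 + 19) / 2 = 42 / 2 = 21

Answer: 21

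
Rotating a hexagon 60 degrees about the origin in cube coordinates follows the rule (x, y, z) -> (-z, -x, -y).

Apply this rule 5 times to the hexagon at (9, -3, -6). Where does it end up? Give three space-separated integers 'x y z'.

Answer: 3 6 -9

Derivation:
Start: (9, -3, -6)
Step 1: (9, -3, -6) -> (-(-6), -(9), -(-3)) = (6, -9, 3)
Step 2: (6, -9, 3) -> (-(3), -(6), -(-9)) = (-3, -6, 9)
Step 3: (-3, -6, 9) -> (-(9), -(-3), -(-6)) = (-9, 3, 6)
Step 4: (-9, 3, 6) -> (-(6), -(-9), -(3)) = (-6, 9, -3)
Step 5: (-6, 9, -3) -> (-(-3), -(-6), -(9)) = (3, 6, -9)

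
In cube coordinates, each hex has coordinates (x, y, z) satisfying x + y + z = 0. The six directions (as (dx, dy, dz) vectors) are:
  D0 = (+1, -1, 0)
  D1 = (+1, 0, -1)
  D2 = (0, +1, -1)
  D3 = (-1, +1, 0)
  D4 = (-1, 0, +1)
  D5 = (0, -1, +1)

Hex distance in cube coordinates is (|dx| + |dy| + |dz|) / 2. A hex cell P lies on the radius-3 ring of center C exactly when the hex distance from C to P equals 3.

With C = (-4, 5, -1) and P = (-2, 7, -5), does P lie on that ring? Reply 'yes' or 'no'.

|px - cx| = |-2 - (-4)| = 2
|py - cy| = |7 - 5| = 2
|pz - cz| = |-5 - (-1)| = 4
distance = (2+2+4)/2 = 8/2 = 4
radius = 3; distance != radius -> no

Answer: no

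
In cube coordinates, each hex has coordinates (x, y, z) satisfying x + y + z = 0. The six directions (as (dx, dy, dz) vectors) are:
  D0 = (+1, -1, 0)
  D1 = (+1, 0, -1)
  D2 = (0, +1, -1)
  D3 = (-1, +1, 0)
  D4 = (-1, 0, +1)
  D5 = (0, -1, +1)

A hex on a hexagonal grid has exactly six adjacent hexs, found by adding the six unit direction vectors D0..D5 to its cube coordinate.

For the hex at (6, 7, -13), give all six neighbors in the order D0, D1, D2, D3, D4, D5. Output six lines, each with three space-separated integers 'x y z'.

Center: (6, 7, -13). Add each direction:
  D0: (6, 7, -13) + (1, -1, 0) = (7, 6, -13)
  D1: (6, 7, -13) + (1, 0, -1) = (7, 7, -14)
  D2: (6, 7, -13) + (0, 1, -1) = (6, 8, -14)
  D3: (6, 7, -13) + (-1, 1, 0) = (5, 8, -13)
  D4: (6, 7, -13) + (-1, 0, 1) = (5, 7, -12)
  D5: (6, 7, -13) + (0, -1, 1) = (6, 6, -12)

Answer: 7 6 -13
7 7 -14
6 8 -14
5 8 -13
5 7 -12
6 6 -12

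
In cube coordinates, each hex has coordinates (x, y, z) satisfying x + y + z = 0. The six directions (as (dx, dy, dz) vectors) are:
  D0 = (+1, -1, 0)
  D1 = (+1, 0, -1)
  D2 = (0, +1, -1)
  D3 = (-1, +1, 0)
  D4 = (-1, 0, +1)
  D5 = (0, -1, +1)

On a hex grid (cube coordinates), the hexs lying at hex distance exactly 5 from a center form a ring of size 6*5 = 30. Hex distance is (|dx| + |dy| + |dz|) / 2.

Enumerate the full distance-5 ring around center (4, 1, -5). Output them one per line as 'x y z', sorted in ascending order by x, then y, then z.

Walk ring at distance 5 from (4, 1, -5):
Start at center + D4*5 = (-1, 1, 0)
  hex 0: (-1, 1, 0)
  hex 1: (0, 0, 0)
  hex 2: (1, -1, 0)
  hex 3: (2, -2, 0)
  hex 4: (3, -3, 0)
  hex 5: (4, -4, 0)
  hex 6: (5, -4, -1)
  hex 7: (6, -4, -2)
  hex 8: (7, -4, -3)
  hex 9: (8, -4, -4)
  hex 10: (9, -4, -5)
  hex 11: (9, -3, -6)
  hex 12: (9, -2, -7)
  hex 13: (9, -1, -8)
  hex 14: (9, 0, -9)
  hex 15: (9, 1, -10)
  hex 16: (8, 2, -10)
  hex 17: (7, 3, -10)
  hex 18: (6, 4, -10)
  hex 19: (5, 5, -10)
  hex 20: (4, 6, -10)
  hex 21: (3, 6, -9)
  hex 22: (2, 6, -8)
  hex 23: (1, 6, -7)
  hex 24: (0, 6, -6)
  hex 25: (-1, 6, -5)
  hex 26: (-1, 5, -4)
  hex 27: (-1, 4, -3)
  hex 28: (-1, 3, -2)
  hex 29: (-1, 2, -1)
Sorted: 30 hexes.

Answer: -1 1 0
-1 2 -1
-1 3 -2
-1 4 -3
-1 5 -4
-1 6 -5
0 0 0
0 6 -6
1 -1 0
1 6 -7
2 -2 0
2 6 -8
3 -3 0
3 6 -9
4 -4 0
4 6 -10
5 -4 -1
5 5 -10
6 -4 -2
6 4 -10
7 -4 -3
7 3 -10
8 -4 -4
8 2 -10
9 -4 -5
9 -3 -6
9 -2 -7
9 -1 -8
9 0 -9
9 1 -10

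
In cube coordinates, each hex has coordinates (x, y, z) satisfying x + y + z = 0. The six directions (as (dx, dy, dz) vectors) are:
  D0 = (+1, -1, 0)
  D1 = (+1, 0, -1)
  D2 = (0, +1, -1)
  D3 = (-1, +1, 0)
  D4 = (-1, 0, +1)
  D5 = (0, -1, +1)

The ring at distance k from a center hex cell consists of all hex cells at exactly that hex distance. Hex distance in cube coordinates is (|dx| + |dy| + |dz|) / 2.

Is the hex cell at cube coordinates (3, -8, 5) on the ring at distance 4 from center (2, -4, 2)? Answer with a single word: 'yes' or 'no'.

|px - cx| = |3 - 2| = 1
|py - cy| = |-8 - (-4)| = 4
|pz - cz| = |5 - 2| = 3
distance = (1+4+3)/2 = 8/2 = 4
radius = 4; distance == radius -> yes

Answer: yes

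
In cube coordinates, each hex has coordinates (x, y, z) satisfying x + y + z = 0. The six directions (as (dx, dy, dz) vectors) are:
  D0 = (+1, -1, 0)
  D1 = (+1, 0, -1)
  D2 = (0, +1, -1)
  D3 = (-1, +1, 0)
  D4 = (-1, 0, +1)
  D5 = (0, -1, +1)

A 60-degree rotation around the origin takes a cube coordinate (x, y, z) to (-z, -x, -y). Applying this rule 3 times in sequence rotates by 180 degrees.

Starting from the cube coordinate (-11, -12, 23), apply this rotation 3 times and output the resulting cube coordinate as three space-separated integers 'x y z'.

Start: (-11, -12, 23)
Step 1: (-11, -12, 23) -> (-(23), -(-11), -(-12)) = (-23, 11, 12)
Step 2: (-23, 11, 12) -> (-(12), -(-23), -(11)) = (-12, 23, -11)
Step 3: (-12, 23, -11) -> (-(-11), -(-12), -(23)) = (11, 12, -23)

Answer: 11 12 -23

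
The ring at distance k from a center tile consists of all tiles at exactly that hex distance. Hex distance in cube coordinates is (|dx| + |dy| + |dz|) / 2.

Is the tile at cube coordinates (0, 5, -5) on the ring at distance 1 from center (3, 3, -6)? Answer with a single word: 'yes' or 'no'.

|px - cx| = |0 - 3| = 3
|py - cy| = |5 - 3| = 2
|pz - cz| = |-5 - (-6)| = 1
distance = (3+2+1)/2 = 6/2 = 3
radius = 1; distance != radius -> no

Answer: no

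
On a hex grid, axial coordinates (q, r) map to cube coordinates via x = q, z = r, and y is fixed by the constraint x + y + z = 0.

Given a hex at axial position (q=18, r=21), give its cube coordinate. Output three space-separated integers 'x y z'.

x = q = 18
z = r = 21
y = -x - z = -(18) - (21) = -39

Answer: 18 -39 21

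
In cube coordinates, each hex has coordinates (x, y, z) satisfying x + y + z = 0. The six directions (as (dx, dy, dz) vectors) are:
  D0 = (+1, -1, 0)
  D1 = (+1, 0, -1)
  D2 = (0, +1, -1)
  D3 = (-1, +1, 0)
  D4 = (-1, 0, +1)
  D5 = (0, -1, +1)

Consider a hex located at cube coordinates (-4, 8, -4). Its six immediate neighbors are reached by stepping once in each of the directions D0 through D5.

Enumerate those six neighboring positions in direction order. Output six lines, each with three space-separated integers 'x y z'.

Answer: -3 7 -4
-3 8 -5
-4 9 -5
-5 9 -4
-5 8 -3
-4 7 -3

Derivation:
Center: (-4, 8, -4). Add each direction:
  D0: (-4, 8, -4) + (1, -1, 0) = (-3, 7, -4)
  D1: (-4, 8, -4) + (1, 0, -1) = (-3, 8, -5)
  D2: (-4, 8, -4) + (0, 1, -1) = (-4, 9, -5)
  D3: (-4, 8, -4) + (-1, 1, 0) = (-5, 9, -4)
  D4: (-4, 8, -4) + (-1, 0, 1) = (-5, 8, -3)
  D5: (-4, 8, -4) + (0, -1, 1) = (-4, 7, -3)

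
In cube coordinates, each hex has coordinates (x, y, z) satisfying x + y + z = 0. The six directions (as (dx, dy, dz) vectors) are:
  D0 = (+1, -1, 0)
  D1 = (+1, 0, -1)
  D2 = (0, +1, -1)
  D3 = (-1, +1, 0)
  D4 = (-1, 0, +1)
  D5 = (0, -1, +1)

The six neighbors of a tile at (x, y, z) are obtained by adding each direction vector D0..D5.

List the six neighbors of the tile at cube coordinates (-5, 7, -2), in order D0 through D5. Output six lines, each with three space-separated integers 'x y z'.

Answer: -4 6 -2
-4 7 -3
-5 8 -3
-6 8 -2
-6 7 -1
-5 6 -1

Derivation:
Center: (-5, 7, -2). Add each direction:
  D0: (-5, 7, -2) + (1, -1, 0) = (-4, 6, -2)
  D1: (-5, 7, -2) + (1, 0, -1) = (-4, 7, -3)
  D2: (-5, 7, -2) + (0, 1, -1) = (-5, 8, -3)
  D3: (-5, 7, -2) + (-1, 1, 0) = (-6, 8, -2)
  D4: (-5, 7, -2) + (-1, 0, 1) = (-6, 7, -1)
  D5: (-5, 7, -2) + (0, -1, 1) = (-5, 6, -1)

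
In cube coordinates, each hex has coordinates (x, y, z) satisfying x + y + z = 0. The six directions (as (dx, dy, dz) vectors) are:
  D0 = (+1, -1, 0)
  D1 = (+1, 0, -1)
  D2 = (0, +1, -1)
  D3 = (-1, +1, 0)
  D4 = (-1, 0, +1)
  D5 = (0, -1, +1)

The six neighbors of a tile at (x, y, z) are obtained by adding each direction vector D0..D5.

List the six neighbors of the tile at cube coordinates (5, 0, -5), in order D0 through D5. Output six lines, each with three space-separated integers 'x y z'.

Center: (5, 0, -5). Add each direction:
  D0: (5, 0, -5) + (1, -1, 0) = (6, -1, -5)
  D1: (5, 0, -5) + (1, 0, -1) = (6, 0, -6)
  D2: (5, 0, -5) + (0, 1, -1) = (5, 1, -6)
  D3: (5, 0, -5) + (-1, 1, 0) = (4, 1, -5)
  D4: (5, 0, -5) + (-1, 0, 1) = (4, 0, -4)
  D5: (5, 0, -5) + (0, -1, 1) = (5, -1, -4)

Answer: 6 -1 -5
6 0 -6
5 1 -6
4 1 -5
4 0 -4
5 -1 -4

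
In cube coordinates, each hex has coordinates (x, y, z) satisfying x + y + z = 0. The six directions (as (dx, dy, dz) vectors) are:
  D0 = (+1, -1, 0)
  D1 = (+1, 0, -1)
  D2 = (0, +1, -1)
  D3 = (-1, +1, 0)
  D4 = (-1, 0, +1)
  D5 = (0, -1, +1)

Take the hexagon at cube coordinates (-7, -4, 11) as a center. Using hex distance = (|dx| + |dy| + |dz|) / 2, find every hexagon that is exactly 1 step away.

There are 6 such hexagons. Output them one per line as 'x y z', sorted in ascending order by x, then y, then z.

Walk ring at distance 1 from (-7, -4, 11):
Start at center + D4*1 = (-8, -4, 12)
  hex 0: (-8, -4, 12)
  hex 1: (-7, -5, 12)
  hex 2: (-6, -5, 11)
  hex 3: (-6, -4, 10)
  hex 4: (-7, -3, 10)
  hex 5: (-8, -3, 11)
Sorted: 6 hexes.

Answer: -8 -4 12
-8 -3 11
-7 -5 12
-7 -3 10
-6 -5 11
-6 -4 10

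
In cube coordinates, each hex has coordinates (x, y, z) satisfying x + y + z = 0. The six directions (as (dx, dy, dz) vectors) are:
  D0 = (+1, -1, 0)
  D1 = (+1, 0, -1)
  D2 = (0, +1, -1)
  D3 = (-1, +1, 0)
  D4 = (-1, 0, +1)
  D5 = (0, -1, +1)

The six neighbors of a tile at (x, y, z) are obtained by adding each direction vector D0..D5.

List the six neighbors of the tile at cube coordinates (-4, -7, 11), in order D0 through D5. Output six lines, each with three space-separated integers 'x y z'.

Center: (-4, -7, 11). Add each direction:
  D0: (-4, -7, 11) + (1, -1, 0) = (-3, -8, 11)
  D1: (-4, -7, 11) + (1, 0, -1) = (-3, -7, 10)
  D2: (-4, -7, 11) + (0, 1, -1) = (-4, -6, 10)
  D3: (-4, -7, 11) + (-1, 1, 0) = (-5, -6, 11)
  D4: (-4, -7, 11) + (-1, 0, 1) = (-5, -7, 12)
  D5: (-4, -7, 11) + (0, -1, 1) = (-4, -8, 12)

Answer: -3 -8 11
-3 -7 10
-4 -6 10
-5 -6 11
-5 -7 12
-4 -8 12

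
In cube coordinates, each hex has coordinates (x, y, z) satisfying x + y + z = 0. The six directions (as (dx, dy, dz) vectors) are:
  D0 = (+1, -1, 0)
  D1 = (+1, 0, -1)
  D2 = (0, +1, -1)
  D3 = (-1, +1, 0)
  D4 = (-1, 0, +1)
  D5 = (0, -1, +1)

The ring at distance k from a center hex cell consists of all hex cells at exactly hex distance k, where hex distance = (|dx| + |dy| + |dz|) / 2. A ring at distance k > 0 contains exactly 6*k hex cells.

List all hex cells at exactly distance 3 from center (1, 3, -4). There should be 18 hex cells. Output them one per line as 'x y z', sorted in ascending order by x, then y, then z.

Answer: -2 3 -1
-2 4 -2
-2 5 -3
-2 6 -4
-1 2 -1
-1 6 -5
0 1 -1
0 6 -6
1 0 -1
1 6 -7
2 0 -2
2 5 -7
3 0 -3
3 4 -7
4 0 -4
4 1 -5
4 2 -6
4 3 -7

Derivation:
Walk ring at distance 3 from (1, 3, -4):
Start at center + D4*3 = (-2, 3, -1)
  hex 0: (-2, 3, -1)
  hex 1: (-1, 2, -1)
  hex 2: (0, 1, -1)
  hex 3: (1, 0, -1)
  hex 4: (2, 0, -2)
  hex 5: (3, 0, -3)
  hex 6: (4, 0, -4)
  hex 7: (4, 1, -5)
  hex 8: (4, 2, -6)
  hex 9: (4, 3, -7)
  hex 10: (3, 4, -7)
  hex 11: (2, 5, -7)
  hex 12: (1, 6, -7)
  hex 13: (0, 6, -6)
  hex 14: (-1, 6, -5)
  hex 15: (-2, 6, -4)
  hex 16: (-2, 5, -3)
  hex 17: (-2, 4, -2)
Sorted: 18 hexes.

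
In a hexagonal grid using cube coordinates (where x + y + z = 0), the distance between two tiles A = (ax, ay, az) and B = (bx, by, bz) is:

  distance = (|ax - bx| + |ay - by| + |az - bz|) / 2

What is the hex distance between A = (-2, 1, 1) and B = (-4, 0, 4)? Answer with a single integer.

Answer: 3

Derivation:
|ax - bx| = |-2 - (-4)| = 2
|ay - by| = |1 - 0| = 1
|az - bz| = |1 - 4| = 3
distance = (2 + 1 + 3) / 2 = 6 / 2 = 3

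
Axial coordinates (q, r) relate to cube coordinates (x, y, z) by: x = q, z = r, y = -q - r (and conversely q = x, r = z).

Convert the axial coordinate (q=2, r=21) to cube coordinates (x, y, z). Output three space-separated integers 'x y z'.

x = q = 2
z = r = 21
y = -x - z = -(2) - (21) = -23

Answer: 2 -23 21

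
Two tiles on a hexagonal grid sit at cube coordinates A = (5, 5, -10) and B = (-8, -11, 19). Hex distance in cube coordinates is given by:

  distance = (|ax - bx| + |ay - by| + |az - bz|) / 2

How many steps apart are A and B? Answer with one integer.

|ax - bx| = |5 - (-8)| = 13
|ay - by| = |5 - (-11)| = 16
|az - bz| = |-10 - 19| = 29
distance = (13 + 16 + 29) / 2 = 58 / 2 = 29

Answer: 29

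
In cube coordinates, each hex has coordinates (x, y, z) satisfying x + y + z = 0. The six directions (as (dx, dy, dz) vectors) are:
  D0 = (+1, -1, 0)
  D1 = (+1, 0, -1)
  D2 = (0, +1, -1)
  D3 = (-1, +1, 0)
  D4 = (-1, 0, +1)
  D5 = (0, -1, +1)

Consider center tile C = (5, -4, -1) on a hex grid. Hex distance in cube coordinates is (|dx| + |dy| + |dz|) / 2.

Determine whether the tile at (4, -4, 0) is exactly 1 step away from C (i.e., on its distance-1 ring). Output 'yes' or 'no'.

|px - cx| = |4 - 5| = 1
|py - cy| = |-4 - (-4)| = 0
|pz - cz| = |0 - (-1)| = 1
distance = (1+0+1)/2 = 2/2 = 1
radius = 1; distance == radius -> yes

Answer: yes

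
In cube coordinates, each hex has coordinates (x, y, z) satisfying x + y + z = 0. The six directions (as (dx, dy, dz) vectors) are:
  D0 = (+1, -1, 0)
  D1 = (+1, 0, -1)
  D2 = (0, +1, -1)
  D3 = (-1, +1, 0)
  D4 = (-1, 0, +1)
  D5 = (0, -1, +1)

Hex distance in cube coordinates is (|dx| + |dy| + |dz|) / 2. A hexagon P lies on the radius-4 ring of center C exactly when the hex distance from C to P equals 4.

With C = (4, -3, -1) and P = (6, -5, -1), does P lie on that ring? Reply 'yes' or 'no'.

Answer: no

Derivation:
|px - cx| = |6 - 4| = 2
|py - cy| = |-5 - (-3)| = 2
|pz - cz| = |-1 - (-1)| = 0
distance = (2+2+0)/2 = 4/2 = 2
radius = 4; distance != radius -> no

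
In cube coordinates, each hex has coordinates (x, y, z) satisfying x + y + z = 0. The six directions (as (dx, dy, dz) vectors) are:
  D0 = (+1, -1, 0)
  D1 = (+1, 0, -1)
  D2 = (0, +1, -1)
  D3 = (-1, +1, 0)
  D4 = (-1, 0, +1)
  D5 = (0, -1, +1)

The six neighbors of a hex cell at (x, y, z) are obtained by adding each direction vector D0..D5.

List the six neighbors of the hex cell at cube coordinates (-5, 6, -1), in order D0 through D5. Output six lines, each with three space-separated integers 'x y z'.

Answer: -4 5 -1
-4 6 -2
-5 7 -2
-6 7 -1
-6 6 0
-5 5 0

Derivation:
Center: (-5, 6, -1). Add each direction:
  D0: (-5, 6, -1) + (1, -1, 0) = (-4, 5, -1)
  D1: (-5, 6, -1) + (1, 0, -1) = (-4, 6, -2)
  D2: (-5, 6, -1) + (0, 1, -1) = (-5, 7, -2)
  D3: (-5, 6, -1) + (-1, 1, 0) = (-6, 7, -1)
  D4: (-5, 6, -1) + (-1, 0, 1) = (-6, 6, 0)
  D5: (-5, 6, -1) + (0, -1, 1) = (-5, 5, 0)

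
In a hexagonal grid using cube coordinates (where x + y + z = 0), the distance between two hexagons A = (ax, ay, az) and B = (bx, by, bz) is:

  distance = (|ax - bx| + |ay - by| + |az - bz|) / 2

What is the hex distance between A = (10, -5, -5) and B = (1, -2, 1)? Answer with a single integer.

|ax - bx| = |10 - 1| = 9
|ay - by| = |-5 - (-2)| = 3
|az - bz| = |-5 - 1| = 6
distance = (9 + 3 + 6) / 2 = 18 / 2 = 9

Answer: 9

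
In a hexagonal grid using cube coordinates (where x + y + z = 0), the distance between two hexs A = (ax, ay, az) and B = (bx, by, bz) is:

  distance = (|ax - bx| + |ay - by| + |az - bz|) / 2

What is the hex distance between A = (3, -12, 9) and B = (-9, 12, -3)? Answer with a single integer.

Answer: 24

Derivation:
|ax - bx| = |3 - (-9)| = 12
|ay - by| = |-12 - 12| = 24
|az - bz| = |9 - (-3)| = 12
distance = (12 + 24 + 12) / 2 = 48 / 2 = 24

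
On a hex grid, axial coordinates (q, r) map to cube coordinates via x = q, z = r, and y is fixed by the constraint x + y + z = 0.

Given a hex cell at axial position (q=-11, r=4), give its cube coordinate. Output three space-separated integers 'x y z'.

x = q = -11
z = r = 4
y = -x - z = -(-11) - (4) = 7

Answer: -11 7 4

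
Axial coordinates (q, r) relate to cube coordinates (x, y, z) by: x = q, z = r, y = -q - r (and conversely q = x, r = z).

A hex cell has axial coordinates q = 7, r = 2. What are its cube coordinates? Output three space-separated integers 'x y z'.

Answer: 7 -9 2

Derivation:
x = q = 7
z = r = 2
y = -x - z = -(7) - (2) = -9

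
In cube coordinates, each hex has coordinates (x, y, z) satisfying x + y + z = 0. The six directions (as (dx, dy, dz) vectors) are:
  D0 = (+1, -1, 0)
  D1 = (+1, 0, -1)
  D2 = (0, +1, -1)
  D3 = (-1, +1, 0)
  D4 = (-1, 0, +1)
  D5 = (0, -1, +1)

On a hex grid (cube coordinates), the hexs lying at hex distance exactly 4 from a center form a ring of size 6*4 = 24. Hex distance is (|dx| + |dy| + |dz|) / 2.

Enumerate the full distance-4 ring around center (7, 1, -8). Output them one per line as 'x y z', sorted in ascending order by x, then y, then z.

Walk ring at distance 4 from (7, 1, -8):
Start at center + D4*4 = (3, 1, -4)
  hex 0: (3, 1, -4)
  hex 1: (4, 0, -4)
  hex 2: (5, -1, -4)
  hex 3: (6, -2, -4)
  hex 4: (7, -3, -4)
  hex 5: (8, -3, -5)
  hex 6: (9, -3, -6)
  hex 7: (10, -3, -7)
  hex 8: (11, -3, -8)
  hex 9: (11, -2, -9)
  hex 10: (11, -1, -10)
  hex 11: (11, 0, -11)
  hex 12: (11, 1, -12)
  hex 13: (10, 2, -12)
  hex 14: (9, 3, -12)
  hex 15: (8, 4, -12)
  hex 16: (7, 5, -12)
  hex 17: (6, 5, -11)
  hex 18: (5, 5, -10)
  hex 19: (4, 5, -9)
  hex 20: (3, 5, -8)
  hex 21: (3, 4, -7)
  hex 22: (3, 3, -6)
  hex 23: (3, 2, -5)
Sorted: 24 hexes.

Answer: 3 1 -4
3 2 -5
3 3 -6
3 4 -7
3 5 -8
4 0 -4
4 5 -9
5 -1 -4
5 5 -10
6 -2 -4
6 5 -11
7 -3 -4
7 5 -12
8 -3 -5
8 4 -12
9 -3 -6
9 3 -12
10 -3 -7
10 2 -12
11 -3 -8
11 -2 -9
11 -1 -10
11 0 -11
11 1 -12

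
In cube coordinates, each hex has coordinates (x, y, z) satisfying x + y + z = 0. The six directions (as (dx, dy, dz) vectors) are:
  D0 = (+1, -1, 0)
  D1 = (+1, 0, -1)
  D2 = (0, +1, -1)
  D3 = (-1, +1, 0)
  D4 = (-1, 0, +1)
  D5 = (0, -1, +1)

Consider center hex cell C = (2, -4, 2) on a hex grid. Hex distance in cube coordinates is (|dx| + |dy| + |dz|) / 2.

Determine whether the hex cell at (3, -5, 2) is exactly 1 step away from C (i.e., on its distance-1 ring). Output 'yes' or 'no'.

Answer: yes

Derivation:
|px - cx| = |3 - 2| = 1
|py - cy| = |-5 - (-4)| = 1
|pz - cz| = |2 - 2| = 0
distance = (1+1+0)/2 = 2/2 = 1
radius = 1; distance == radius -> yes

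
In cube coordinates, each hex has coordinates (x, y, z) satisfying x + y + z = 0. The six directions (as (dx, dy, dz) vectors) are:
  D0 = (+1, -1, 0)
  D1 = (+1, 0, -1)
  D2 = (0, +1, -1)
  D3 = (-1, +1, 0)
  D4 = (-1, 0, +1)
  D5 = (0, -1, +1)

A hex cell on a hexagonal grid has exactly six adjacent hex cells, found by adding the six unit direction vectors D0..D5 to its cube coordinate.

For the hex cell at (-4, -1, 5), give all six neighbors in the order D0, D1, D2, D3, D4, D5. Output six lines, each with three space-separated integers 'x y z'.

Center: (-4, -1, 5). Add each direction:
  D0: (-4, -1, 5) + (1, -1, 0) = (-3, -2, 5)
  D1: (-4, -1, 5) + (1, 0, -1) = (-3, -1, 4)
  D2: (-4, -1, 5) + (0, 1, -1) = (-4, 0, 4)
  D3: (-4, -1, 5) + (-1, 1, 0) = (-5, 0, 5)
  D4: (-4, -1, 5) + (-1, 0, 1) = (-5, -1, 6)
  D5: (-4, -1, 5) + (0, -1, 1) = (-4, -2, 6)

Answer: -3 -2 5
-3 -1 4
-4 0 4
-5 0 5
-5 -1 6
-4 -2 6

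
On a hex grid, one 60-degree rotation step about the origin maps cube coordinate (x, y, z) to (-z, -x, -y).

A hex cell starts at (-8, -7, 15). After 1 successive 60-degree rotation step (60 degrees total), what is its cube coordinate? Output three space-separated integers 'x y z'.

Answer: -15 8 7

Derivation:
Start: (-8, -7, 15)
Step 1: (-8, -7, 15) -> (-(15), -(-8), -(-7)) = (-15, 8, 7)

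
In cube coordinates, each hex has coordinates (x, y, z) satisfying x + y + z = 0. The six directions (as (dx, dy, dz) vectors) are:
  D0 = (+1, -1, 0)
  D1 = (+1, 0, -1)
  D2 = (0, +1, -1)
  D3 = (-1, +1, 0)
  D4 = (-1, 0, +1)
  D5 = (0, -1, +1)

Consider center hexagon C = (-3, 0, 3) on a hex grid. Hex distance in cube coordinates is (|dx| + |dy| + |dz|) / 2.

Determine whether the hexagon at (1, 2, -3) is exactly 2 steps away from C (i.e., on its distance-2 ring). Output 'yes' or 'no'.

|px - cx| = |1 - (-3)| = 4
|py - cy| = |2 - 0| = 2
|pz - cz| = |-3 - 3| = 6
distance = (4+2+6)/2 = 12/2 = 6
radius = 2; distance != radius -> no

Answer: no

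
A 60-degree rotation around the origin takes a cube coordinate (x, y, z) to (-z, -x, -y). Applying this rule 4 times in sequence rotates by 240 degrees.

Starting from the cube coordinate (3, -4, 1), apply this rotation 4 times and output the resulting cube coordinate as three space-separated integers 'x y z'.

Start: (3, -4, 1)
Step 1: (3, -4, 1) -> (-(1), -(3), -(-4)) = (-1, -3, 4)
Step 2: (-1, -3, 4) -> (-(4), -(-1), -(-3)) = (-4, 1, 3)
Step 3: (-4, 1, 3) -> (-(3), -(-4), -(1)) = (-3, 4, -1)
Step 4: (-3, 4, -1) -> (-(-1), -(-3), -(4)) = (1, 3, -4)

Answer: 1 3 -4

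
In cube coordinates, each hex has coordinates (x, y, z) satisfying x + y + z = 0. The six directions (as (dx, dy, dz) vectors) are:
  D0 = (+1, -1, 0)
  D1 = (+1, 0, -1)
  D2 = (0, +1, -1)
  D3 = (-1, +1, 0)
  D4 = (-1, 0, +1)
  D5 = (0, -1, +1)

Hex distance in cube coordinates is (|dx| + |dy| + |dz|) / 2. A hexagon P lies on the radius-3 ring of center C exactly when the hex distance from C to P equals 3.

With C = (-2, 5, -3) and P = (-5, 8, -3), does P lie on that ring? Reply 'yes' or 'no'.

|px - cx| = |-5 - (-2)| = 3
|py - cy| = |8 - 5| = 3
|pz - cz| = |-3 - (-3)| = 0
distance = (3+3+0)/2 = 6/2 = 3
radius = 3; distance == radius -> yes

Answer: yes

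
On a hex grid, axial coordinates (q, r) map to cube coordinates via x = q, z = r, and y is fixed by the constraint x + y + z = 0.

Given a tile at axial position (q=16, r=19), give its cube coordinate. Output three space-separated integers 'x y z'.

x = q = 16
z = r = 19
y = -x - z = -(16) - (19) = -35

Answer: 16 -35 19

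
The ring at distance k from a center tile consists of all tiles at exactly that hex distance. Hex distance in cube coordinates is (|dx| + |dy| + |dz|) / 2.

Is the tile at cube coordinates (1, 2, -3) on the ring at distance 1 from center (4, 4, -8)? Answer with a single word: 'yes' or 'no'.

Answer: no

Derivation:
|px - cx| = |1 - 4| = 3
|py - cy| = |2 - 4| = 2
|pz - cz| = |-3 - (-8)| = 5
distance = (3+2+5)/2 = 10/2 = 5
radius = 1; distance != radius -> no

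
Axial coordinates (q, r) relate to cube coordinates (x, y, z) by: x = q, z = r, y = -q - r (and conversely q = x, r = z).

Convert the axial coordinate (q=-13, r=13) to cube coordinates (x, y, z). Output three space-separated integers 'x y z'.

x = q = -13
z = r = 13
y = -x - z = -(-13) - (13) = 0

Answer: -13 0 13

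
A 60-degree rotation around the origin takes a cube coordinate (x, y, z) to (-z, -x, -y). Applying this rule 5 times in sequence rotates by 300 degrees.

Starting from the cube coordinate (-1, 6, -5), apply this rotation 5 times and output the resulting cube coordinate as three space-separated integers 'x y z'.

Answer: -6 5 1

Derivation:
Start: (-1, 6, -5)
Step 1: (-1, 6, -5) -> (-(-5), -(-1), -(6)) = (5, 1, -6)
Step 2: (5, 1, -6) -> (-(-6), -(5), -(1)) = (6, -5, -1)
Step 3: (6, -5, -1) -> (-(-1), -(6), -(-5)) = (1, -6, 5)
Step 4: (1, -6, 5) -> (-(5), -(1), -(-6)) = (-5, -1, 6)
Step 5: (-5, -1, 6) -> (-(6), -(-5), -(-1)) = (-6, 5, 1)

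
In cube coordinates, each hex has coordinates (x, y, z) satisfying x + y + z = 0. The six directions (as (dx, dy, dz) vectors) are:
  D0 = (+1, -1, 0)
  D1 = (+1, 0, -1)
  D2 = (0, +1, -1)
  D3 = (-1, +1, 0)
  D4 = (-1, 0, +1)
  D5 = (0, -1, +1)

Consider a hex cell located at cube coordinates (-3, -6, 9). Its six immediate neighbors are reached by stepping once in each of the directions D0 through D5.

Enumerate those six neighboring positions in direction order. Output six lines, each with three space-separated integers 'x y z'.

Center: (-3, -6, 9). Add each direction:
  D0: (-3, -6, 9) + (1, -1, 0) = (-2, -7, 9)
  D1: (-3, -6, 9) + (1, 0, -1) = (-2, -6, 8)
  D2: (-3, -6, 9) + (0, 1, -1) = (-3, -5, 8)
  D3: (-3, -6, 9) + (-1, 1, 0) = (-4, -5, 9)
  D4: (-3, -6, 9) + (-1, 0, 1) = (-4, -6, 10)
  D5: (-3, -6, 9) + (0, -1, 1) = (-3, -7, 10)

Answer: -2 -7 9
-2 -6 8
-3 -5 8
-4 -5 9
-4 -6 10
-3 -7 10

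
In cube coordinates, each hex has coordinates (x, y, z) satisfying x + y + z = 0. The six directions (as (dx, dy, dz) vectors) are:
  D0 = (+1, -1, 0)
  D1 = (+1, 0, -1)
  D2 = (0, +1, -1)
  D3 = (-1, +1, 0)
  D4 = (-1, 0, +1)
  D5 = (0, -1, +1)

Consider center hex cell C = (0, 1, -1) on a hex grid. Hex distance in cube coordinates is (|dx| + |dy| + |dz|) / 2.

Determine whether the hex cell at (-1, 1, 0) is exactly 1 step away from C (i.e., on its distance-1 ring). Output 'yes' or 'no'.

Answer: yes

Derivation:
|px - cx| = |-1 - 0| = 1
|py - cy| = |1 - 1| = 0
|pz - cz| = |0 - (-1)| = 1
distance = (1+0+1)/2 = 2/2 = 1
radius = 1; distance == radius -> yes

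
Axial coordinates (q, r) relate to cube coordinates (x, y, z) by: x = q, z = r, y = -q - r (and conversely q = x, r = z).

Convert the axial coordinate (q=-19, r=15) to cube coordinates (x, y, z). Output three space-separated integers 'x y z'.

x = q = -19
z = r = 15
y = -x - z = -(-19) - (15) = 4

Answer: -19 4 15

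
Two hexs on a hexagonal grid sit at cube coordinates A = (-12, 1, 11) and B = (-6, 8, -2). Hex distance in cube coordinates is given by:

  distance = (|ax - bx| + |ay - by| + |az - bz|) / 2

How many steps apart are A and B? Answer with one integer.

|ax - bx| = |-12 - (-6)| = 6
|ay - by| = |1 - 8| = 7
|az - bz| = |11 - (-2)| = 13
distance = (6 + 7 + 13) / 2 = 26 / 2 = 13

Answer: 13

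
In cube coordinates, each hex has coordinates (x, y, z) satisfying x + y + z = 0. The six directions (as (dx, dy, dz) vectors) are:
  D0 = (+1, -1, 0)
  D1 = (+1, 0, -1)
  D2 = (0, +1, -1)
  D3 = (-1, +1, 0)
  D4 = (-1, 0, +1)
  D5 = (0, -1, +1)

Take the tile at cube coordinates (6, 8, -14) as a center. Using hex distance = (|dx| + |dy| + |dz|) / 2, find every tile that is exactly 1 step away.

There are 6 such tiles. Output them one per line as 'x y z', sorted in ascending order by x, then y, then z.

Walk ring at distance 1 from (6, 8, -14):
Start at center + D4*1 = (5, 8, -13)
  hex 0: (5, 8, -13)
  hex 1: (6, 7, -13)
  hex 2: (7, 7, -14)
  hex 3: (7, 8, -15)
  hex 4: (6, 9, -15)
  hex 5: (5, 9, -14)
Sorted: 6 hexes.

Answer: 5 8 -13
5 9 -14
6 7 -13
6 9 -15
7 7 -14
7 8 -15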